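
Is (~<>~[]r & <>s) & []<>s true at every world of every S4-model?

Invalid (countermodel exists)

Tableau for the negation ~((~<>~[]r & <>s) & []<>s):
1. ~((~<>~[]r & <>s) & []<>s), w0
2. ~[]<>s, w0
3. ~<>s, w1
4. ~s, w1
Accessibility: w0Rw0, w0Rw1, w1Rw1
The negation has an open branch (countermodel exists).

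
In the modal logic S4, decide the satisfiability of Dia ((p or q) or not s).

Satisfiable (open branch found)

1. Dia ((p or q) or not s), 0
2. (p or q) or not s, 1
3. not s, 1
Accessibility: 0R0, 0R1, 1R1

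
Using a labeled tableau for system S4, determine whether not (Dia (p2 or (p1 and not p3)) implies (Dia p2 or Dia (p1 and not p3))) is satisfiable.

Unsatisfiable (every branch closes)

1. not (Dia (p2 or (p1 and not p3)) implies (Dia p2 or Dia (p1 and not p3))), u
2. Dia (p2 or (p1 and not p3)), u   [neg-implies-rule on 1]
3. not (Dia p2 or Dia (p1 and not p3)), u   [neg-implies-rule on 1]
4. not Dia p2, u   [neg-or-rule on 3]
5. not Dia (p1 and not p3), u   [neg-or-rule on 3]
6. not p2, u   [neg-Dia-rule on 4 via uRu]
7. not (p1 and not p3), u   [neg-Dia-rule on 5 via uRu]
8. p3, u   [neg-and-rule on 7 (branches; this branch)]
9. p2 or (p1 and not p3), v   [Dia-rule on 2: fresh world v, uRv]
10. not p2, v   [neg-Dia-rule on 4 via uRv]
11. not (p1 and not p3), v   [neg-Dia-rule on 5 via uRv]
12. p1 and not p3, v   [or-rule on 9 (branches; this branch)]
13. p1, v   [and-rule on 12]
14. not p3, v   [and-rule on 12]
15. p3, v   [neg-and-rule on 11 (branches; this branch)]
Accessibility: uRu, uRv, vRv
Branch closes: p3 and not p3 both at v.
All branches of the tableau close; one closing branch shown above.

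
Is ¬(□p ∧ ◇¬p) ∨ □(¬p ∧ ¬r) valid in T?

Yes, valid

Tableau for the negation ¬(¬(□p ∧ ◇¬p) ∨ □(¬p ∧ ¬r)):
1. ¬(¬(□p ∧ ◇¬p) ∨ □(¬p ∧ ¬r)), u
2. □p ∧ ◇¬p, u
3. ¬□(¬p ∧ ¬r), u
4. □p, u
5. ◇¬p, u
6. p, u
7. ¬(¬p ∧ ¬r), v
8. p, v
9. r, v
10. ¬p, w
11. p, w
Accessibility: uRu, uRv, uRw, vRv, wRw
Branch closes: p and ¬p both at w.
Every branch of the negation's tableau closes; the branch above is one of them.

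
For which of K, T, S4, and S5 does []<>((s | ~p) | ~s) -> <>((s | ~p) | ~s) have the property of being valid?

T-tableau for the negation ~([]<>((s | ~p) | ~s) -> <>((s | ~p) | ~s)):
1. ~([]<>((s | ~p) | ~s) -> <>((s | ~p) | ~s)), w0
2. []<>((s | ~p) | ~s), w0   [~->-rule on 1]
3. ~<>((s | ~p) | ~s), w0   [~->-rule on 1]
4. <>((s | ~p) | ~s), w0   [[]-rule on 2 via w0Rw0]
5. ~((s | ~p) | ~s), w0   [~<>-rule on 3 via w0Rw0]
6. ~(s | ~p), w0   [~|-rule on 5]
7. s, w0   [~|-rule on 5]
8. ~s, w0   [~|-rule on 6]
9. p, w0   [~|-rule on 6]
Accessibility: w0Rw0
Branch closes: s and ~s both at w0.
Every branch closes (one shown): valid in T, hence also in S4, S5 (every theorem of T is a theorem of S4 and S5).
K-tableau for the negation ~([]<>((s | ~p) | ~s) -> <>((s | ~p) | ~s)):
1. ~([]<>((s | ~p) | ~s) -> <>((s | ~p) | ~s)), w0
2. []<>((s | ~p) | ~s), w0   [~->-rule on 1]
3. ~<>((s | ~p) | ~s), w0   [~->-rule on 1]
Complete open branch: countermodel on a K-frame, so not valid in K.

T, S4, S5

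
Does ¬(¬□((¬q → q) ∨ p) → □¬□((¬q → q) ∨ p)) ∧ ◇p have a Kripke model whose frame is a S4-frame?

1. ¬(¬□((¬q → q) ∨ p) → □¬□((¬q → q) ∨ p)) ∧ ◇p, w0
2. ¬(¬□((¬q → q) ∨ p) → □¬□((¬q → q) ∨ p)), w0
3. ◇p, w0
4. ¬□((¬q → q) ∨ p), w0
5. ¬□¬□((¬q → q) ∨ p), w0
6. p, w1
7. ¬((¬q → q) ∨ p), w2
8. ¬(¬q → q), w2
9. ¬p, w2
10. ¬q, w2
11. □((¬q → q) ∨ p), w3
12. (¬q → q) ∨ p, w3
13. p, w3
Accessibility: w0Rw0, w0Rw1, w0Rw2, w0Rw3, w1Rw1, w2Rw2, w3Rw3

Satisfiable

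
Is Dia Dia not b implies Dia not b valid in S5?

Valid

Tableau for the negation not (Dia Dia not b implies Dia not b):
1. not (Dia Dia not b implies Dia not b), w0
2. Dia Dia not b, w0   [neg-implies-rule on 1]
3. not Dia not b, w0   [neg-implies-rule on 1]
4. b, w0   [neg-Dia-rule on 3 via w0Rw0]
5. Dia not b, w1   [Dia-rule on 2: fresh world w1, w0Rw1]
6. b, w1   [neg-Dia-rule on 3 via w0Rw1]
7. not b, w2   [Dia-rule on 5: fresh world w2, w1Rw2]
8. b, w2   [neg-Dia-rule on 3 via w0Rw2]
Accessibility: w0Rw0, w0Rw1, w0Rw2, w1Rw0, w1Rw1, w1Rw2, w2Rw0, w2Rw1, w2Rw2
Branch closes: b and not b both at w2.
Every branch of the negation's tableau closes; the branch above is one of them.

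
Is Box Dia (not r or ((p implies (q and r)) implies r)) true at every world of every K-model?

Tableau for the negation not Box Dia (not r or ((p implies (q and r)) implies r)):
1. not Box Dia (not r or ((p implies (q and r)) implies r)), w0
2. not Dia (not r or ((p implies (q and r)) implies r)), w1
Accessibility: w0Rw1
The negation has an open branch (countermodel exists).

Invalid (countermodel exists)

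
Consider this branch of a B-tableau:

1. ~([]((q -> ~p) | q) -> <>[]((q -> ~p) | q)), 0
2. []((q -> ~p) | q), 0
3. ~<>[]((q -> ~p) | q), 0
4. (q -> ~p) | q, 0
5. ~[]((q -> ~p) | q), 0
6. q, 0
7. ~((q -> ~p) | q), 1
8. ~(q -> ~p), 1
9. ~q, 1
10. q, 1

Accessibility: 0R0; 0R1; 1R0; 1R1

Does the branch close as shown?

Yes, closed

Both q and ~q appear at 1.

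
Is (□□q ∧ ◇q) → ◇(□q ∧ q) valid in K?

Tableau for the negation ¬((□□q ∧ ◇q) → ◇(□q ∧ q)):
1. ¬((□□q ∧ ◇q) → ◇(□q ∧ q)), u
2. □□q ∧ ◇q, u   [¬→-rule on 1]
3. ¬◇(□q ∧ q), u   [¬→-rule on 1]
4. □□q, u   [∧-rule on 2]
5. ◇q, u   [∧-rule on 2]
6. q, v   [◇-rule on 5: fresh world v, uRv]
7. ¬(□q ∧ q), v   [¬◇-rule on 3 via uRv]
8. □q, v   [□-rule on 4 via uRv]
9. ¬□q, v   [¬∧-rule on 7 (branches; this branch)]
10. ¬q, w   [¬□-rule on 9: fresh world w, vRw]
11. q, w   [□-rule on 8 via vRw]
Accessibility: uRv, vRw
Branch closes: q and ¬q both at w.
All branches of the negation close; one closing branch shown above.

Valid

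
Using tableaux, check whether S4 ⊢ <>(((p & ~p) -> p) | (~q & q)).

Valid in S4

Tableau for the negation ~<>(((p & ~p) -> p) | (~q & q)):
1. ~<>(((p & ~p) -> p) | (~q & q)), 0
2. ~(((p & ~p) -> p) | (~q & q)), 0
3. ~((p & ~p) -> p), 0
4. ~(~q & q), 0
5. p & ~p, 0
6. ~p, 0
7. p, 0
Accessibility: 0R0
Branch closes: p and ~p both at 0.
All branches of the negation close; one closing branch shown above.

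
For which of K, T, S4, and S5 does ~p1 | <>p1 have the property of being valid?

T, S4, S5

T-tableau for the negation ~(~p1 | <>p1):
1. ~(~p1 | <>p1), u
2. p1, u   [~|-rule on 1]
3. ~<>p1, u   [~|-rule on 1]
4. ~p1, u   [~<>-rule on 3 via uRu]
Accessibility: uRu
Branch closes: p1 and ~p1 both at u.
Every branch closes (one shown): valid in T, hence also in S4, S5 (every theorem of T is a theorem of S4 and S5).
K-tableau for the negation ~(~p1 | <>p1):
1. ~(~p1 | <>p1), u
2. p1, u   [~|-rule on 1]
3. ~<>p1, u   [~|-rule on 1]
Complete open branch: countermodel on a K-frame, so not valid in K.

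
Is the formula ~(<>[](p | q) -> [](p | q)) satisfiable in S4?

1. ~(<>[](p | q) -> [](p | q)), u
2. <>[](p | q), u   [~->-rule on 1]
3. ~[](p | q), u   [~->-rule on 1]
4. [](p | q), v   [<>-rule on 2: fresh world v, uRv]
5. p | q, v   [[]-rule on 4 via vRv]
6. q, v   [|-rule on 5 (branches; this branch)]
7. ~(p | q), w   [~[]-rule on 3: fresh world w, uRw]
8. ~p, w   [~|-rule on 7]
9. ~q, w   [~|-rule on 7]
Accessibility: uRu, uRv, uRw, vRv, wRw

Satisfiable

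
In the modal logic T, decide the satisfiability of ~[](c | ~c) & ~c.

Unsatisfiable

1. ~[](c | ~c) & ~c, w0
2. ~[](c | ~c), w0
3. ~c, w0
4. ~(c | ~c), w1
5. ~c, w1
6. c, w1
Accessibility: w0Rw0, w0Rw1, w1Rw1
Branch closes: c and ~c both at w1.
(One branch shown.) All branches close.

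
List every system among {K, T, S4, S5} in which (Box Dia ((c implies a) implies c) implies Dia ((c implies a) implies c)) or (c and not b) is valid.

T, S4, S5

K-tableau for the negation not ((Box Dia ((c implies a) implies c) implies Dia ((c implies a) implies c)) or (c and not b)):
1. not ((Box Dia ((c implies a) implies c) implies Dia ((c implies a) implies c)) or (c and not b)), 0
2. not (Box Dia ((c implies a) implies c) implies Dia ((c implies a) implies c)), 0
3. not (c and not b), 0
4. Box Dia ((c implies a) implies c), 0
5. not Dia ((c implies a) implies c), 0
6. b, 0
Complete open branch: countermodel on a K-frame, so not valid in K.
T-tableau for the negation not ((Box Dia ((c implies a) implies c) implies Dia ((c implies a) implies c)) or (c and not b)):
1. not ((Box Dia ((c implies a) implies c) implies Dia ((c implies a) implies c)) or (c and not b)), 0
2. not (Box Dia ((c implies a) implies c) implies Dia ((c implies a) implies c)), 0
3. not (c and not b), 0
4. Box Dia ((c implies a) implies c), 0
5. not Dia ((c implies a) implies c), 0
6. Dia ((c implies a) implies c), 0
7. not ((c implies a) implies c), 0
8. c implies a, 0
9. not c, 0
10. b, 0
11. a, 0
12. (c implies a) implies c, 1
13. Dia ((c implies a) implies c), 1
14. not ((c implies a) implies c), 1
15. c implies a, 1
16. not c, 1
17. not (c implies a), 1
18. c, 1
19. not a, 1
Accessibility: 0R0, 0R1, 1R1
Branch closes: c and not c both at 1.
Every branch closes (one shown): valid in T, hence also in S4, S5 (every theorem of T is a theorem of S4 and S5).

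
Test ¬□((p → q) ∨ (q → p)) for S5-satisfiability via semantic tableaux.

1. ¬□((p → q) ∨ (q → p)), w0
2. ¬((p → q) ∨ (q → p)), w1
3. ¬(p → q), w1
4. ¬(q → p), w1
5. p, w1
6. ¬q, w1
7. q, w1
8. ¬p, w1
Accessibility: w0Rw0, w0Rw1, w1Rw0, w1Rw1
Branch closes: q and ¬q both at w1.
Every branch closes; the branch above is one of them.

Unsatisfiable (every branch closes)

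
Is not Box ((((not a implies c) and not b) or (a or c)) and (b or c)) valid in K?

Not valid

Tableau for the negation Box ((((not a implies c) and not b) or (a or c)) and (b or c)):
1. Box ((((not a implies c) and not b) or (a or c)) and (b or c)), 0
The negation has an open branch (countermodel exists).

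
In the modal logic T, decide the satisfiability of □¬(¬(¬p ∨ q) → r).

1. □¬(¬(¬p ∨ q) → r), w0
2. ¬(¬(¬p ∨ q) → r), w0
3. ¬(¬p ∨ q), w0
4. ¬r, w0
5. p, w0
6. ¬q, w0
Accessibility: w0Rw0

Satisfiable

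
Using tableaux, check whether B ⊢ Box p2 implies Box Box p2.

Not valid

Tableau for the negation not (Box p2 implies Box Box p2):
1. not (Box p2 implies Box Box p2), u
2. Box p2, u
3. not Box Box p2, u
4. p2, u
5. not Box p2, v
6. p2, v
7. not p2, w
Accessibility: uRu, uRv, vRu, vRv, vRw, wRv, wRw
The negation has an open branch (countermodel exists).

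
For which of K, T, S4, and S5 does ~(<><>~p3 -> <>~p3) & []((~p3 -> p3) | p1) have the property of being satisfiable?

T-tableau for the formula:
1. ~(<><>~p3 -> <>~p3) & []((~p3 -> p3) | p1), 0
2. ~(<><>~p3 -> <>~p3), 0
3. []((~p3 -> p3) | p1), 0
4. <><>~p3, 0
5. ~<>~p3, 0
6. (~p3 -> p3) | p1, 0
7. p3, 0
8. p1, 0
9. <>~p3, 1
10. (~p3 -> p3) | p1, 1
11. p3, 1
12. p1, 1
13. ~p3, 2
Accessibility: 0R0, 0R1, 1R1, 1R2, 2R2
Complete open branch: satisfiable in T, hence also in K (this T-model is also a K-model).
S4-tableau for the formula:
1. ~(<><>~p3 -> <>~p3) & []((~p3 -> p3) | p1), 0
2. ~(<><>~p3 -> <>~p3), 0
3. []((~p3 -> p3) | p1), 0
4. <><>~p3, 0
5. ~<>~p3, 0
6. (~p3 -> p3) | p1, 0
7. p3, 0
8. ~p3 -> p3, 0
9. <>~p3, 1
10. (~p3 -> p3) | p1, 1
11. p3, 1
12. ~p3 -> p3, 1
13. ~p3, 2
14. (~p3 -> p3) | p1, 2
15. p3, 2
Accessibility: 0R0, 0R1, 0R2, 1R1, 1R2, 2R2
Branch closes: p3 and ~p3 both at 2.
Every branch closes (one shown): unsatisfiable in S4, hence also in S5 (every S5-frame is an S4-frame).

K, T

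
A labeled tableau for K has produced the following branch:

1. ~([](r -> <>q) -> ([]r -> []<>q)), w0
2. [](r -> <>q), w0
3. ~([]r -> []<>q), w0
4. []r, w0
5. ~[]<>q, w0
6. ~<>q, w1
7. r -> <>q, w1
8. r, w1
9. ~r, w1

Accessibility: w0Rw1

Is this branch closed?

Closed

Both r and ~r appear at w1.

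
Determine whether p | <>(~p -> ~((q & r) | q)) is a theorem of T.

Tableau for the negation ~(p | <>(~p -> ~((q & r) | q))):
1. ~(p | <>(~p -> ~((q & r) | q))), 0
2. ~p, 0
3. ~<>(~p -> ~((q & r) | q)), 0
4. ~(~p -> ~((q & r) | q)), 0
5. (q & r) | q, 0
6. q, 0
Accessibility: 0R0
The negation has an open branch (countermodel exists).

Not valid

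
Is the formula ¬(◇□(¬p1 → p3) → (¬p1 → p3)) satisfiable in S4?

1. ¬(◇□(¬p1 → p3) → (¬p1 → p3)), 0
2. ◇□(¬p1 → p3), 0   [¬→-rule on 1]
3. ¬(¬p1 → p3), 0   [¬→-rule on 1]
4. ¬p1, 0   [¬→-rule on 3]
5. ¬p3, 0   [¬→-rule on 3]
6. □(¬p1 → p3), 1   [◇-rule on 2: fresh world 1, 0R1]
7. ¬p1 → p3, 1   [□-rule on 6 via 1R1]
8. p3, 1   [→-rule on 7 (branches; this branch)]
Accessibility: 0R0, 0R1, 1R1

Satisfiable (open branch found)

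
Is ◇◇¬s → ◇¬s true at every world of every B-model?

Tableau for the negation ¬(◇◇¬s → ◇¬s):
1. ¬(◇◇¬s → ◇¬s), u
2. ◇◇¬s, u
3. ¬◇¬s, u
4. s, u
5. ◇¬s, v
6. s, v
7. ¬s, w
Accessibility: uRu, uRv, vRu, vRv, vRw, wRv, wRw
The negation has an open branch (countermodel exists).

No, not valid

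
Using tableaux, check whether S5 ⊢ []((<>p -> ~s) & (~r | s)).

Tableau for the negation ~[]((<>p -> ~s) & (~r | s)):
1. ~[]((<>p -> ~s) & (~r | s)), w0
2. ~((<>p -> ~s) & (~r | s)), w1
3. ~(~r | s), w1
4. r, w1
5. ~s, w1
Accessibility: w0Rw0, w0Rw1, w1Rw0, w1Rw1
The negation has an open branch (countermodel exists).

Invalid (countermodel exists)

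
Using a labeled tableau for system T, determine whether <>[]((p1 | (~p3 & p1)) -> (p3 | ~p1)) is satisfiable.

Satisfiable

1. <>[]((p1 | (~p3 & p1)) -> (p3 | ~p1)), 0
2. []((p1 | (~p3 & p1)) -> (p3 | ~p1)), 1
3. (p1 | (~p3 & p1)) -> (p3 | ~p1), 1
4. p3 | ~p1, 1
5. ~p1, 1
Accessibility: 0R0, 0R1, 1R1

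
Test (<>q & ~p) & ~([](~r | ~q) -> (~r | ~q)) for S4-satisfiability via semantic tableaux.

Unsatisfiable

1. (<>q & ~p) & ~([](~r | ~q) -> (~r | ~q)), w0
2. <>q & ~p, w0
3. ~([](~r | ~q) -> (~r | ~q)), w0
4. <>q, w0
5. ~p, w0
6. [](~r | ~q), w0
7. ~(~r | ~q), w0
8. r, w0
9. q, w0
10. ~r | ~q, w0
11. ~q, w0
Accessibility: w0Rw0
Branch closes: q and ~q both at w0.
Every branch closes; the branch above is one of them.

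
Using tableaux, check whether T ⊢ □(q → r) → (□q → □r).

Tableau for the negation ¬(□(q → r) → (□q → □r)):
1. ¬(□(q → r) → (□q → □r)), w0
2. □(q → r), w0   [¬→-rule on 1]
3. ¬(□q → □r), w0   [¬→-rule on 1]
4. □q, w0   [¬→-rule on 3]
5. ¬□r, w0   [¬→-rule on 3]
6. q → r, w0   [□-rule on 2 via w0Rw0]
7. q, w0   [□-rule on 4 via w0Rw0]
8. r, w0   [→-rule on 6 (branches; this branch)]
9. ¬r, w1   [¬□-rule on 5: fresh world w1, w0Rw1]
10. q → r, w1   [□-rule on 2 via w0Rw1]
11. q, w1   [□-rule on 4 via w0Rw1]
12. r, w1   [→-rule on 10 (branches; this branch)]
Accessibility: w0Rw0, w0Rw1, w1Rw1
Branch closes: r and ¬r both at w1.
All branches of the negation close; one closing branch shown above.

Yes, valid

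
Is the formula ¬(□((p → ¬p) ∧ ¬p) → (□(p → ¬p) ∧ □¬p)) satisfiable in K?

No, unsatisfiable

1. ¬(□((p → ¬p) ∧ ¬p) → (□(p → ¬p) ∧ □¬p)), 0
2. □((p → ¬p) ∧ ¬p), 0
3. ¬(□(p → ¬p) ∧ □¬p), 0
4. ¬□(p → ¬p), 0
5. ¬(p → ¬p), 1
6. p, 1
7. (p → ¬p) ∧ ¬p, 1
8. p → ¬p, 1
9. ¬p, 1
Accessibility: 0R1
Branch closes: p and ¬p both at 1.
(One branch shown.) All branches close.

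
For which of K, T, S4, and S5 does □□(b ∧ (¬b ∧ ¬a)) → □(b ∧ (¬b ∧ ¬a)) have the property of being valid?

K-tableau for the negation ¬(□□(b ∧ (¬b ∧ ¬a)) → □(b ∧ (¬b ∧ ¬a))):
1. ¬(□□(b ∧ (¬b ∧ ¬a)) → □(b ∧ (¬b ∧ ¬a))), u
2. □□(b ∧ (¬b ∧ ¬a)), u
3. ¬□(b ∧ (¬b ∧ ¬a)), u
4. ¬(b ∧ (¬b ∧ ¬a)), v
5. □(b ∧ (¬b ∧ ¬a)), v
6. ¬(¬b ∧ ¬a), v
7. a, v
Accessibility: uRv
Complete open branch: countermodel on a K-frame, so not valid in K.
T-tableau for the negation ¬(□□(b ∧ (¬b ∧ ¬a)) → □(b ∧ (¬b ∧ ¬a))):
1. ¬(□□(b ∧ (¬b ∧ ¬a)) → □(b ∧ (¬b ∧ ¬a))), u
2. □□(b ∧ (¬b ∧ ¬a)), u
3. ¬□(b ∧ (¬b ∧ ¬a)), u
4. □(b ∧ (¬b ∧ ¬a)), u
5. b ∧ (¬b ∧ ¬a), u
6. b, u
7. ¬b ∧ ¬a, u
8. ¬b, u
9. ¬a, u
Accessibility: uRu
Branch closes: b and ¬b both at u.
Every branch closes (one shown): valid in T, hence also in S4, S5 (every theorem of T is a theorem of S4 and S5).

T, S4, S5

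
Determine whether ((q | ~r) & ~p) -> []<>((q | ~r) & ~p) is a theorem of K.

Tableau for the negation ~(((q | ~r) & ~p) -> []<>((q | ~r) & ~p)):
1. ~(((q | ~r) & ~p) -> []<>((q | ~r) & ~p)), w0
2. (q | ~r) & ~p, w0   [~->-rule on 1]
3. ~[]<>((q | ~r) & ~p), w0   [~->-rule on 1]
4. q | ~r, w0   [&-rule on 2]
5. ~p, w0   [&-rule on 2]
6. ~r, w0   [|-rule on 4 (branches; this branch)]
7. ~<>((q | ~r) & ~p), w1   [~[]-rule on 3: fresh world w1, w0Rw1]
Accessibility: w0Rw1
The negation has an open branch (countermodel exists).

Not valid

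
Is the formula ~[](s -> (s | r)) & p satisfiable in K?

1. ~[](s -> (s | r)) & p, 0
2. ~[](s -> (s | r)), 0   [&-rule on 1]
3. p, 0   [&-rule on 1]
4. ~(s -> (s | r)), 1   [~[]-rule on 2: fresh world 1, 0R1]
5. s, 1   [~->-rule on 4]
6. ~(s | r), 1   [~->-rule on 4]
7. ~s, 1   [~|-rule on 6]
8. ~r, 1   [~|-rule on 6]
Accessibility: 0R1
Branch closes: s and ~s both at 1.
All branches of the tableau close; one closing branch shown above.

Unsatisfiable (every branch closes)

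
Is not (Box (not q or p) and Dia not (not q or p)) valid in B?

Valid

Tableau for the negation Box (not q or p) and Dia not (not q or p):
1. Box (not q or p) and Dia not (not q or p), 0
2. Box (not q or p), 0   [and-rule on 1]
3. Dia not (not q or p), 0   [and-rule on 1]
4. not q or p, 0   [Box-rule on 2 via 0R0]
5. p, 0   [or-rule on 4 (branches; this branch)]
6. not (not q or p), 1   [Dia-rule on 3: fresh world 1, 0R1]
7. q, 1   [neg-or-rule on 6]
8. not p, 1   [neg-or-rule on 6]
9. not q or p, 1   [Box-rule on 2 via 0R1]
10. p, 1   [or-rule on 9 (branches; this branch)]
Accessibility: 0R0, 0R1, 1R0, 1R1
Branch closes: p and not p both at 1.
Every branch of the negation's tableau closes; the branch above is one of them.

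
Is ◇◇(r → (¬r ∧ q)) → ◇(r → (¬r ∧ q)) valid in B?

Not valid

Tableau for the negation ¬(◇◇(r → (¬r ∧ q)) → ◇(r → (¬r ∧ q))):
1. ¬(◇◇(r → (¬r ∧ q)) → ◇(r → (¬r ∧ q))), w0
2. ◇◇(r → (¬r ∧ q)), w0   [¬→-rule on 1]
3. ¬◇(r → (¬r ∧ q)), w0   [¬→-rule on 1]
4. ¬(r → (¬r ∧ q)), w0   [¬◇-rule on 3 via w0Rw0]
5. r, w0   [¬→-rule on 4]
6. ¬(¬r ∧ q), w0   [¬→-rule on 4]
7. ¬q, w0   [¬∧-rule on 6 (branches; this branch)]
8. ◇(r → (¬r ∧ q)), w1   [◇-rule on 2: fresh world w1, w0Rw1]
9. ¬(r → (¬r ∧ q)), w1   [¬◇-rule on 3 via w0Rw1]
10. r, w1   [¬→-rule on 9]
11. ¬(¬r ∧ q), w1   [¬→-rule on 9]
12. ¬q, w1   [¬∧-rule on 11 (branches; this branch)]
13. r → (¬r ∧ q), w2   [◇-rule on 8: fresh world w2, w1Rw2]
14. ¬r ∧ q, w2   [→-rule on 13 (branches; this branch)]
15. ¬r, w2   [∧-rule on 14]
16. q, w2   [∧-rule on 14]
Accessibility: w0Rw0, w0Rw1, w1Rw0, w1Rw1, w1Rw2, w2Rw1, w2Rw2
The negation has an open branch (countermodel exists).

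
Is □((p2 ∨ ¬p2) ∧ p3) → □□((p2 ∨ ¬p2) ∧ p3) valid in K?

Tableau for the negation ¬(□((p2 ∨ ¬p2) ∧ p3) → □□((p2 ∨ ¬p2) ∧ p3)):
1. ¬(□((p2 ∨ ¬p2) ∧ p3) → □□((p2 ∨ ¬p2) ∧ p3)), w0
2. □((p2 ∨ ¬p2) ∧ p3), w0   [¬→-rule on 1]
3. ¬□□((p2 ∨ ¬p2) ∧ p3), w0   [¬→-rule on 1]
4. ¬□((p2 ∨ ¬p2) ∧ p3), w1   [¬□-rule on 3: fresh world w1, w0Rw1]
5. (p2 ∨ ¬p2) ∧ p3, w1   [□-rule on 2 via w0Rw1]
6. p2 ∨ ¬p2, w1   [∧-rule on 5]
7. p3, w1   [∧-rule on 5]
8. ¬p2, w1   [∨-rule on 6 (branches; this branch)]
9. ¬((p2 ∨ ¬p2) ∧ p3), w2   [¬□-rule on 4: fresh world w2, w1Rw2]
10. ¬p3, w2   [¬∧-rule on 9 (branches; this branch)]
Accessibility: w0Rw1, w1Rw2
The negation has an open branch (countermodel exists).

No, not valid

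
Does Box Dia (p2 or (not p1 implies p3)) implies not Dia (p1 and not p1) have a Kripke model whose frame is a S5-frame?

1. Box Dia (p2 or (not p1 implies p3)) implies not Dia (p1 and not p1), u
2. not Dia (p1 and not p1), u   [implies-rule on 1 (branches; this branch)]
3. not (p1 and not p1), u   [neg-Dia-rule on 2 via uRu]
4. p1, u   [neg-and-rule on 3 (branches; this branch)]
Accessibility: uRu

Satisfiable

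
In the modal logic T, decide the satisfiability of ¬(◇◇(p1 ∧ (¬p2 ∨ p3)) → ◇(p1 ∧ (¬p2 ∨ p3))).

Yes, satisfiable

1. ¬(◇◇(p1 ∧ (¬p2 ∨ p3)) → ◇(p1 ∧ (¬p2 ∨ p3))), u
2. ◇◇(p1 ∧ (¬p2 ∨ p3)), u
3. ¬◇(p1 ∧ (¬p2 ∨ p3)), u
4. ¬(p1 ∧ (¬p2 ∨ p3)), u
5. ¬(¬p2 ∨ p3), u
6. p2, u
7. ¬p3, u
8. ◇(p1 ∧ (¬p2 ∨ p3)), v
9. ¬(p1 ∧ (¬p2 ∨ p3)), v
10. ¬(¬p2 ∨ p3), v
11. p2, v
12. ¬p3, v
13. p1 ∧ (¬p2 ∨ p3), w
14. p1, w
15. ¬p2 ∨ p3, w
16. p3, w
Accessibility: uRu, uRv, vRv, vRw, wRw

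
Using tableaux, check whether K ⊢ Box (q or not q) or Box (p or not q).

Valid

Tableau for the negation not (Box (q or not q) or Box (p or not q)):
1. not (Box (q or not q) or Box (p or not q)), w0
2. not Box (q or not q), w0
3. not Box (p or not q), w0
4. not (q or not q), w1
5. not q, w1
6. q, w1
Accessibility: w0Rw1
Branch closes: q and not q both at w1.
All branches of the negation close; one closing branch shown above.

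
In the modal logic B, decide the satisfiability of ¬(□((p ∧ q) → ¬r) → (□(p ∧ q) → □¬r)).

1. ¬(□((p ∧ q) → ¬r) → (□(p ∧ q) → □¬r)), u
2. □((p ∧ q) → ¬r), u
3. ¬(□(p ∧ q) → □¬r), u
4. □(p ∧ q), u
5. ¬□¬r, u
6. (p ∧ q) → ¬r, u
7. p ∧ q, u
8. p, u
9. q, u
10. ¬r, u
11. r, v
12. (p ∧ q) → ¬r, v
13. p ∧ q, v
14. p, v
15. q, v
16. ¬(p ∧ q), v
17. ¬q, v
Accessibility: uRu, uRv, vRu, vRv
Branch closes: q and ¬q both at v.
(One branch shown.) All branches close.

Unsatisfiable (every branch closes)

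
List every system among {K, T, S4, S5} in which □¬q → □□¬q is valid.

S4, S5

T-tableau for the negation ¬(□¬q → □□¬q):
1. ¬(□¬q → □□¬q), 0
2. □¬q, 0   [¬→-rule on 1]
3. ¬□□¬q, 0   [¬→-rule on 1]
4. ¬q, 0   [□-rule on 2 via 0R0]
5. ¬□¬q, 1   [¬□-rule on 3: fresh world 1, 0R1]
6. ¬q, 1   [□-rule on 2 via 0R1]
7. q, 2   [¬□-rule on 5: fresh world 2, 1R2]
Accessibility: 0R0, 0R1, 1R1, 1R2, 2R2
Complete open branch: countermodel on a T-frame, so not valid in T, nor in K (the same frame is also a K-frame).
S4-tableau for the negation ¬(□¬q → □□¬q):
1. ¬(□¬q → □□¬q), 0
2. □¬q, 0   [¬→-rule on 1]
3. ¬□□¬q, 0   [¬→-rule on 1]
4. ¬q, 0   [□-rule on 2 via 0R0]
5. ¬□¬q, 1   [¬□-rule on 3: fresh world 1, 0R1]
6. ¬q, 1   [□-rule on 2 via 0R1]
7. q, 2   [¬□-rule on 5: fresh world 2, 1R2]
8. ¬q, 2   [□-rule on 2 via 0R2]
Accessibility: 0R0, 0R1, 0R2, 1R1, 1R2, 2R2
Branch closes: q and ¬q both at 2.
Every branch closes (one shown): valid in S4, hence also in S5 (every theorem of S4 is a theorem of S5).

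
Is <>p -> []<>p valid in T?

No, not valid

Tableau for the negation ~(<>p -> []<>p):
1. ~(<>p -> []<>p), 0
2. <>p, 0
3. ~[]<>p, 0
4. p, 1
5. ~<>p, 2
6. ~p, 2
Accessibility: 0R0, 0R1, 0R2, 1R1, 2R2
The negation has an open branch (countermodel exists).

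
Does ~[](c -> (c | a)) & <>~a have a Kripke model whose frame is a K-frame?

Unsatisfiable

1. ~[](c -> (c | a)) & <>~a, u
2. ~[](c -> (c | a)), u   [&-rule on 1]
3. <>~a, u   [&-rule on 1]
4. ~(c -> (c | a)), v   [~[]-rule on 2: fresh world v, uRv]
5. c, v   [~->-rule on 4]
6. ~(c | a), v   [~->-rule on 4]
7. ~c, v   [~|-rule on 6]
8. ~a, v   [~|-rule on 6]
Accessibility: uRv
Branch closes: c and ~c both at v.
Every branch closes; the branch above is one of them.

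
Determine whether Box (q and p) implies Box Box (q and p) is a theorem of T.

No, not valid

Tableau for the negation not (Box (q and p) implies Box Box (q and p)):
1. not (Box (q and p) implies Box Box (q and p)), 0
2. Box (q and p), 0   [neg-implies-rule on 1]
3. not Box Box (q and p), 0   [neg-implies-rule on 1]
4. q and p, 0   [Box-rule on 2 via 0R0]
5. q, 0   [and-rule on 4]
6. p, 0   [and-rule on 4]
7. not Box (q and p), 1   [neg-Box-rule on 3: fresh world 1, 0R1]
8. q and p, 1   [Box-rule on 2 via 0R1]
9. q, 1   [and-rule on 8]
10. p, 1   [and-rule on 8]
11. not (q and p), 2   [neg-Box-rule on 7: fresh world 2, 1R2]
12. not p, 2   [neg-and-rule on 11 (branches; this branch)]
Accessibility: 0R0, 0R1, 1R1, 1R2, 2R2
The negation has an open branch (countermodel exists).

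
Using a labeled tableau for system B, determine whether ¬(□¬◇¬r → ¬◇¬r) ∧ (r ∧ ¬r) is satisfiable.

1. ¬(□¬◇¬r → ¬◇¬r) ∧ (r ∧ ¬r), u
2. ¬(□¬◇¬r → ¬◇¬r), u
3. r ∧ ¬r, u
4. □¬◇¬r, u
5. ◇¬r, u
6. r, u
7. ¬r, u
Accessibility: uRu
Branch closes: r and ¬r both at u.
Every branch closes; the branch above is one of them.

Unsatisfiable (every branch closes)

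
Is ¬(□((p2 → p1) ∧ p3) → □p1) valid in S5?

No, not valid

Tableau for the negation □((p2 → p1) ∧ p3) → □p1:
1. □((p2 → p1) ∧ p3) → □p1, u
2. □p1, u
3. p1, u
Accessibility: uRu
The negation has an open branch (countermodel exists).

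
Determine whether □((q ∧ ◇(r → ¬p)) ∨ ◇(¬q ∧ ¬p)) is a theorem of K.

Tableau for the negation ¬□((q ∧ ◇(r → ¬p)) ∨ ◇(¬q ∧ ¬p)):
1. ¬□((q ∧ ◇(r → ¬p)) ∨ ◇(¬q ∧ ¬p)), 0
2. ¬((q ∧ ◇(r → ¬p)) ∨ ◇(¬q ∧ ¬p)), 1
3. ¬(q ∧ ◇(r → ¬p)), 1
4. ¬◇(¬q ∧ ¬p), 1
5. ¬◇(r → ¬p), 1
Accessibility: 0R1
The negation has an open branch (countermodel exists).

Not valid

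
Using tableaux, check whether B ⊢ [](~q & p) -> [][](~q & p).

Tableau for the negation ~([](~q & p) -> [][](~q & p)):
1. ~([](~q & p) -> [][](~q & p)), u
2. [](~q & p), u
3. ~[][](~q & p), u
4. ~q & p, u
5. ~q, u
6. p, u
7. ~[](~q & p), v
8. ~q & p, v
9. ~q, v
10. p, v
11. ~(~q & p), w
12. ~p, w
Accessibility: uRu, uRv, vRu, vRv, vRw, wRv, wRw
The negation has an open branch (countermodel exists).

Invalid (countermodel exists)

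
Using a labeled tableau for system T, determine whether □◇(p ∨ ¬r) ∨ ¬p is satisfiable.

1. □◇(p ∨ ¬r) ∨ ¬p, u
2. ¬p, u
Accessibility: uRu

Satisfiable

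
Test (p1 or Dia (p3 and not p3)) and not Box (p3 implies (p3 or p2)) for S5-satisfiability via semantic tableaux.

Unsatisfiable

1. (p1 or Dia (p3 and not p3)) and not Box (p3 implies (p3 or p2)), u
2. p1 or Dia (p3 and not p3), u
3. not Box (p3 implies (p3 or p2)), u
4. Dia (p3 and not p3), u
5. not (p3 implies (p3 or p2)), v
6. p3, v
7. not (p3 or p2), v
8. not p3, v
9. not p2, v
Accessibility: uRu, uRv, vRu, vRv
Branch closes: p3 and not p3 both at v.
Every branch closes; the branch above is one of them.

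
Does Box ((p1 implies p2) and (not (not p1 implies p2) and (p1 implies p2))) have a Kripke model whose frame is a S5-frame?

1. Box ((p1 implies p2) and (not (not p1 implies p2) and (p1 implies p2))), u
2. (p1 implies p2) and (not (not p1 implies p2) and (p1 implies p2)), u
3. p1 implies p2, u
4. not (not p1 implies p2) and (p1 implies p2), u
5. not (not p1 implies p2), u
6. not p1, u
7. not p2, u
Accessibility: uRu

Satisfiable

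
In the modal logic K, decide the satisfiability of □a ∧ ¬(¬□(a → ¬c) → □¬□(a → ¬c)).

1. □a ∧ ¬(¬□(a → ¬c) → □¬□(a → ¬c)), w0
2. □a, w0
3. ¬(¬□(a → ¬c) → □¬□(a → ¬c)), w0
4. ¬□(a → ¬c), w0
5. ¬□¬□(a → ¬c), w0
6. ¬(a → ¬c), w1
7. a, w1
8. c, w1
9. □(a → ¬c), w2
10. a, w2
Accessibility: w0Rw1, w0Rw2

Satisfiable (open branch found)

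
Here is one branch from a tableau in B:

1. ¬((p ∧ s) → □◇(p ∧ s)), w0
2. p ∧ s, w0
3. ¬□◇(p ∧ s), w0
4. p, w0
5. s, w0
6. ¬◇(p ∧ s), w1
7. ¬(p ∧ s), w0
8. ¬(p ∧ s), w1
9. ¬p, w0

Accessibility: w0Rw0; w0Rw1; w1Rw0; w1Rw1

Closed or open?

Yes, closed

Both p and ¬p appear at w0.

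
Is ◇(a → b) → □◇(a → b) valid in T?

Tableau for the negation ¬(◇(a → b) → □◇(a → b)):
1. ¬(◇(a → b) → □◇(a → b)), w0
2. ◇(a → b), w0   [¬→-rule on 1]
3. ¬□◇(a → b), w0   [¬→-rule on 1]
4. a → b, w1   [◇-rule on 2: fresh world w1, w0Rw1]
5. b, w1   [→-rule on 4 (branches; this branch)]
6. ¬◇(a → b), w2   [¬□-rule on 3: fresh world w2, w0Rw2]
7. ¬(a → b), w2   [¬◇-rule on 6 via w2Rw2]
8. a, w2   [¬→-rule on 7]
9. ¬b, w2   [¬→-rule on 7]
Accessibility: w0Rw0, w0Rw1, w0Rw2, w1Rw1, w2Rw2
The negation has an open branch (countermodel exists).

Invalid (countermodel exists)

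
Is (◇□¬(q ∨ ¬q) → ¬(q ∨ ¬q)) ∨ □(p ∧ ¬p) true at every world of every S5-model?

Valid

Tableau for the negation ¬((◇□¬(q ∨ ¬q) → ¬(q ∨ ¬q)) ∨ □(p ∧ ¬p)):
1. ¬((◇□¬(q ∨ ¬q) → ¬(q ∨ ¬q)) ∨ □(p ∧ ¬p)), 0
2. ¬(◇□¬(q ∨ ¬q) → ¬(q ∨ ¬q)), 0
3. ¬□(p ∧ ¬p), 0
4. ◇□¬(q ∨ ¬q), 0
5. q ∨ ¬q, 0
6. ¬q, 0
7. ¬(p ∧ ¬p), 1
8. p, 1
9. □¬(q ∨ ¬q), 2
10. ¬(q ∨ ¬q), 0
11. q, 0
Accessibility: 0R0, 0R1, 0R2, 1R0, 1R1, 1R2, 2R0, 2R1, 2R2
Branch closes: q and ¬q both at 0.
Every branch of the negation's tableau closes; the branch above is one of them.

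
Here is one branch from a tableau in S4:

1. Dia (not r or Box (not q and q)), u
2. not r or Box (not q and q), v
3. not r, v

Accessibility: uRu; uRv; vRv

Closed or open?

There is no literal clash: for every atom and world, at most one sign appears.

Not closed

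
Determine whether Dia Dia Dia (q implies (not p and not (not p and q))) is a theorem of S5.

No, not valid

Tableau for the negation not Dia Dia Dia (q implies (not p and not (not p and q))):
1. not Dia Dia Dia (q implies (not p and not (not p and q))), 0
2. not Dia Dia (q implies (not p and not (not p and q))), 0
3. not Dia (q implies (not p and not (not p and q))), 0
4. not (q implies (not p and not (not p and q))), 0
5. q, 0
6. not (not p and not (not p and q)), 0
7. not p and q, 0
8. not p, 0
Accessibility: 0R0
The negation has an open branch (countermodel exists).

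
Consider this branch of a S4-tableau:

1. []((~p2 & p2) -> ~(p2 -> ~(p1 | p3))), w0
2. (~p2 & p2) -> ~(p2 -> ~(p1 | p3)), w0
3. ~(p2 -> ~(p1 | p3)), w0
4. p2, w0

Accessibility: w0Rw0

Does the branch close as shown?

No world carries both an atom and its negation.

Open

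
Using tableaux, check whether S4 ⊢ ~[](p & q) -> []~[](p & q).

No, not valid

Tableau for the negation ~(~[](p & q) -> []~[](p & q)):
1. ~(~[](p & q) -> []~[](p & q)), 0
2. ~[](p & q), 0
3. ~[]~[](p & q), 0
4. ~(p & q), 1
5. ~q, 1
6. [](p & q), 2
7. p & q, 2
8. p, 2
9. q, 2
Accessibility: 0R0, 0R1, 0R2, 1R1, 2R2
The negation has an open branch (countermodel exists).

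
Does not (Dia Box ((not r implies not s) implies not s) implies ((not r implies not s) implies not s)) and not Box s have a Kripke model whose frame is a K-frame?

1. not (Dia Box ((not r implies not s) implies not s) implies ((not r implies not s) implies not s)) and not Box s, 0
2. not (Dia Box ((not r implies not s) implies not s) implies ((not r implies not s) implies not s)), 0   [and-rule on 1]
3. not Box s, 0   [and-rule on 1]
4. Dia Box ((not r implies not s) implies not s), 0   [neg-implies-rule on 2]
5. not ((not r implies not s) implies not s), 0   [neg-implies-rule on 2]
6. not r implies not s, 0   [neg-implies-rule on 5]
7. s, 0   [neg-implies-rule on 5]
8. r, 0   [implies-rule on 6 (branches; this branch)]
9. not s, 1   [neg-Box-rule on 3: fresh world 1, 0R1]
10. Box ((not r implies not s) implies not s), 2   [Dia-rule on 4: fresh world 2, 0R2]
Accessibility: 0R1, 0R2

Yes, satisfiable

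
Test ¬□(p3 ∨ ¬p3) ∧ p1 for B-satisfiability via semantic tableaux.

No, unsatisfiable

1. ¬□(p3 ∨ ¬p3) ∧ p1, u
2. ¬□(p3 ∨ ¬p3), u
3. p1, u
4. ¬(p3 ∨ ¬p3), v
5. ¬p3, v
6. p3, v
Accessibility: uRu, uRv, vRu, vRv
Branch closes: p3 and ¬p3 both at v.
All branches of the tableau close; one closing branch shown above.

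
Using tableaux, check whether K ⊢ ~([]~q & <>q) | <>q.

Tableau for the negation ~(~([]~q & <>q) | <>q):
1. ~(~([]~q & <>q) | <>q), 0
2. []~q & <>q, 0
3. ~<>q, 0
4. []~q, 0
5. <>q, 0
6. q, 1
7. ~q, 1
Accessibility: 0R1
Branch closes: q and ~q both at 1.
Every branch of the negation's tableau closes; the branch above is one of them.

Valid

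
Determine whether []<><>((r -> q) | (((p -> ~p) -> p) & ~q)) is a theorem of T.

Invalid (countermodel exists)

Tableau for the negation ~[]<><>((r -> q) | (((p -> ~p) -> p) & ~q)):
1. ~[]<><>((r -> q) | (((p -> ~p) -> p) & ~q)), w0
2. ~<><>((r -> q) | (((p -> ~p) -> p) & ~q)), w1
3. ~<>((r -> q) | (((p -> ~p) -> p) & ~q)), w1
4. ~((r -> q) | (((p -> ~p) -> p) & ~q)), w1
5. ~(r -> q), w1
6. ~(((p -> ~p) -> p) & ~q), w1
7. r, w1
8. ~q, w1
9. ~((p -> ~p) -> p), w1
10. p -> ~p, w1
11. ~p, w1
Accessibility: w0Rw0, w0Rw1, w1Rw1
The negation has an open branch (countermodel exists).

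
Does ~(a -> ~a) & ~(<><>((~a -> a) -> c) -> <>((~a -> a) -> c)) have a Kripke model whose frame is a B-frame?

Satisfiable (open branch found)

1. ~(a -> ~a) & ~(<><>((~a -> a) -> c) -> <>((~a -> a) -> c)), w0
2. ~(a -> ~a), w0
3. ~(<><>((~a -> a) -> c) -> <>((~a -> a) -> c)), w0
4. a, w0
5. <><>((~a -> a) -> c), w0
6. ~<>((~a -> a) -> c), w0
7. ~((~a -> a) -> c), w0
8. ~a -> a, w0
9. ~c, w0
10. <>((~a -> a) -> c), w1
11. ~((~a -> a) -> c), w1
12. ~a -> a, w1
13. ~c, w1
14. a, w1
15. (~a -> a) -> c, w2
16. c, w2
Accessibility: w0Rw0, w0Rw1, w1Rw0, w1Rw1, w1Rw2, w2Rw1, w2Rw2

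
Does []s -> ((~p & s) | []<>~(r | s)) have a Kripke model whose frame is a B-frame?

1. []s -> ((~p & s) | []<>~(r | s)), u
2. (~p & s) | []<>~(r | s), u
3. []<>~(r | s), u
4. <>~(r | s), u
5. ~(r | s), v
6. ~r, v
7. ~s, v
8. <>~(r | s), v
9. ~(r | s), w
10. ~r, w
11. ~s, w
Accessibility: uRu, uRv, vRu, vRv, vRw, wRv, wRw

Satisfiable (open branch found)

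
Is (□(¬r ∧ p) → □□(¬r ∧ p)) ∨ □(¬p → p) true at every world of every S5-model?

Tableau for the negation ¬((□(¬r ∧ p) → □□(¬r ∧ p)) ∨ □(¬p → p)):
1. ¬((□(¬r ∧ p) → □□(¬r ∧ p)) ∨ □(¬p → p)), u
2. ¬(□(¬r ∧ p) → □□(¬r ∧ p)), u   [¬∨-rule on 1]
3. ¬□(¬p → p), u   [¬∨-rule on 1]
4. □(¬r ∧ p), u   [¬→-rule on 2]
5. ¬□□(¬r ∧ p), u   [¬→-rule on 2]
6. ¬r ∧ p, u   [□-rule on 4 via uRu]
7. ¬r, u   [∧-rule on 6]
8. p, u   [∧-rule on 6]
9. ¬(¬p → p), v   [¬□-rule on 3: fresh world v, uRv]
10. ¬p, v   [¬→-rule on 9]
11. ¬r ∧ p, v   [□-rule on 4 via uRv]
12. ¬r, v   [∧-rule on 11]
13. p, v   [∧-rule on 11]
Accessibility: uRu, uRv, vRu, vRv
Branch closes: p and ¬p both at v.
All branches of the negation close; one closing branch shown above.

Yes, valid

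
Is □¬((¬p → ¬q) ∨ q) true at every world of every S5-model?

Tableau for the negation ¬□¬((¬p → ¬q) ∨ q):
1. ¬□¬((¬p → ¬q) ∨ q), 0
2. (¬p → ¬q) ∨ q, 1
3. q, 1
Accessibility: 0R0, 0R1, 1R0, 1R1
The negation has an open branch (countermodel exists).

Invalid (countermodel exists)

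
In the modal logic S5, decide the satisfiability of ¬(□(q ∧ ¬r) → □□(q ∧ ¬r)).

1. ¬(□(q ∧ ¬r) → □□(q ∧ ¬r)), 0
2. □(q ∧ ¬r), 0
3. ¬□□(q ∧ ¬r), 0
4. q ∧ ¬r, 0
5. q, 0
6. ¬r, 0
7. ¬□(q ∧ ¬r), 1
8. q ∧ ¬r, 1
9. q, 1
10. ¬r, 1
11. ¬(q ∧ ¬r), 2
12. q ∧ ¬r, 2
13. q, 2
14. ¬r, 2
15. r, 2
Accessibility: 0R0, 0R1, 0R2, 1R0, 1R1, 1R2, 2R0, 2R1, 2R2
Branch closes: r and ¬r both at 2.
(One branch shown.) All branches close.

Unsatisfiable (every branch closes)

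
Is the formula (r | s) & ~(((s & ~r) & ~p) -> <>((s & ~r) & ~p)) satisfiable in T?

1. (r | s) & ~(((s & ~r) & ~p) -> <>((s & ~r) & ~p)), u
2. r | s, u
3. ~(((s & ~r) & ~p) -> <>((s & ~r) & ~p)), u
4. (s & ~r) & ~p, u
5. ~<>((s & ~r) & ~p), u
6. s & ~r, u
7. ~p, u
8. s, u
9. ~r, u
10. ~((s & ~r) & ~p), u
11. ~(s & ~r), u
12. r, u
Accessibility: uRu
Branch closes: r and ~r both at u.
All branches of the tableau close; one closing branch shown above.

Unsatisfiable (every branch closes)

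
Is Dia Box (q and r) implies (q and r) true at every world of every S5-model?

Yes, valid

Tableau for the negation not (Dia Box (q and r) implies (q and r)):
1. not (Dia Box (q and r) implies (q and r)), 0
2. Dia Box (q and r), 0
3. not (q and r), 0
4. not r, 0
5. Box (q and r), 1
6. q and r, 0
7. q, 0
8. r, 0
Accessibility: 0R0, 0R1, 1R0, 1R1
Branch closes: r and not r both at 0.
All branches of the negation close; one closing branch shown above.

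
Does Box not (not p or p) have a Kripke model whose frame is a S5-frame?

Unsatisfiable (every branch closes)

1. Box not (not p or p), u
2. not (not p or p), u   [Box-rule on 1 via uRu]
3. p, u   [neg-or-rule on 2]
4. not p, u   [neg-or-rule on 2]
Accessibility: uRu
Branch closes: p and not p both at u.
All branches of the tableau close; one closing branch shown above.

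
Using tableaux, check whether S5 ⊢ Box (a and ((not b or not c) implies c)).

Not valid

Tableau for the negation not Box (a and ((not b or not c) implies c)):
1. not Box (a and ((not b or not c) implies c)), w0
2. not (a and ((not b or not c) implies c)), w1
3. not ((not b or not c) implies c), w1
4. not b or not c, w1
5. not c, w1
Accessibility: w0Rw0, w0Rw1, w1Rw0, w1Rw1
The negation has an open branch (countermodel exists).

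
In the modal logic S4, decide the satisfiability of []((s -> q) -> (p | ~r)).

Satisfiable

1. []((s -> q) -> (p | ~r)), w0
2. (s -> q) -> (p | ~r), w0   [[]-rule on 1 via w0Rw0]
3. p | ~r, w0   [->-rule on 2 (branches; this branch)]
4. ~r, w0   [|-rule on 3 (branches; this branch)]
Accessibility: w0Rw0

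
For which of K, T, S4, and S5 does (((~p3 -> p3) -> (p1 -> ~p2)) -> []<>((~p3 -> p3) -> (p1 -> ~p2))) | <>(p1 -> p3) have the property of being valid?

K-tableau for the negation ~((((~p3 -> p3) -> (p1 -> ~p2)) -> []<>((~p3 -> p3) -> (p1 -> ~p2))) | <>(p1 -> p3)):
1. ~((((~p3 -> p3) -> (p1 -> ~p2)) -> []<>((~p3 -> p3) -> (p1 -> ~p2))) | <>(p1 -> p3)), u
2. ~(((~p3 -> p3) -> (p1 -> ~p2)) -> []<>((~p3 -> p3) -> (p1 -> ~p2))), u
3. ~<>(p1 -> p3), u
4. (~p3 -> p3) -> (p1 -> ~p2), u
5. ~[]<>((~p3 -> p3) -> (p1 -> ~p2)), u
6. p1 -> ~p2, u
7. ~p2, u
8. ~<>((~p3 -> p3) -> (p1 -> ~p2)), v
9. ~(p1 -> p3), v
10. p1, v
11. ~p3, v
Accessibility: uRv
Complete open branch: countermodel on a K-frame, so not valid in K.
T-tableau for the negation ~((((~p3 -> p3) -> (p1 -> ~p2)) -> []<>((~p3 -> p3) -> (p1 -> ~p2))) | <>(p1 -> p3)):
1. ~((((~p3 -> p3) -> (p1 -> ~p2)) -> []<>((~p3 -> p3) -> (p1 -> ~p2))) | <>(p1 -> p3)), u
2. ~(((~p3 -> p3) -> (p1 -> ~p2)) -> []<>((~p3 -> p3) -> (p1 -> ~p2))), u
3. ~<>(p1 -> p3), u
4. (~p3 -> p3) -> (p1 -> ~p2), u
5. ~[]<>((~p3 -> p3) -> (p1 -> ~p2)), u
6. ~(p1 -> p3), u
7. p1, u
8. ~p3, u
9. p1 -> ~p2, u
10. ~p2, u
11. ~<>((~p3 -> p3) -> (p1 -> ~p2)), v
12. ~(p1 -> p3), v
13. p1, v
14. ~p3, v
15. ~((~p3 -> p3) -> (p1 -> ~p2)), v
16. ~p3 -> p3, v
17. ~(p1 -> ~p2), v
18. p2, v
19. p3, v
Accessibility: uRu, uRv, vRv
Branch closes: p3 and ~p3 both at v.
Every branch closes (one shown): valid in T, hence also in S4, S5 (every theorem of T is a theorem of S4 and S5).

T, S4, S5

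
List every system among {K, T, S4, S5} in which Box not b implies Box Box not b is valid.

S4-tableau for the negation not (Box not b implies Box Box not b):
1. not (Box not b implies Box Box not b), 0
2. Box not b, 0
3. not Box Box not b, 0
4. not b, 0
5. not Box not b, 1
6. not b, 1
7. b, 2
8. not b, 2
Accessibility: 0R0, 0R1, 0R2, 1R1, 1R2, 2R2
Branch closes: b and not b both at 2.
Every branch closes (one shown): valid in S4, hence also in S5 (every theorem of S4 is a theorem of S5).
T-tableau for the negation not (Box not b implies Box Box not b):
1. not (Box not b implies Box Box not b), 0
2. Box not b, 0
3. not Box Box not b, 0
4. not b, 0
5. not Box not b, 1
6. not b, 1
7. b, 2
Accessibility: 0R0, 0R1, 1R1, 1R2, 2R2
Complete open branch: countermodel on a T-frame, so not valid in T, nor in K (the same frame is also a K-frame).

S4, S5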